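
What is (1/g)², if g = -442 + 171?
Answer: 1/73441 ≈ 1.3616e-5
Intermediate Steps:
g = -271
(1/g)² = (1/(-271))² = (-1/271)² = 1/73441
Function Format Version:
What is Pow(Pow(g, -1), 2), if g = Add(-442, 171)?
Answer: Rational(1, 73441) ≈ 1.3616e-5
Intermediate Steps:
g = -271
Pow(Pow(g, -1), 2) = Pow(Pow(-271, -1), 2) = Pow(Rational(-1, 271), 2) = Rational(1, 73441)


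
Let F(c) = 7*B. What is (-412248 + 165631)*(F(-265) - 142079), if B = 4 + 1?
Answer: 35030465148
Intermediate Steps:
B = 5
F(c) = 35 (F(c) = 7*5 = 35)
(-412248 + 165631)*(F(-265) - 142079) = (-412248 + 165631)*(35 - 142079) = -246617*(-142044) = 35030465148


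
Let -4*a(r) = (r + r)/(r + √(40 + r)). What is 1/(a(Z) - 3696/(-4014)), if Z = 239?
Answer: 42568998510/17682113353 - 641802474*√31/17682113353 ≈ 2.2054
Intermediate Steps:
a(r) = -r/(2*(r + √(40 + r))) (a(r) = -(r + r)/(4*(r + √(40 + r))) = -2*r/(4*(r + √(40 + r))) = -r/(2*(r + √(40 + r))))
1/(a(Z) - 3696/(-4014)) = 1/(-1*239/(2*239 + 2*√(40 + 239)) - 3696/(-4014)) = 1/(-1*239/(478 + 2*√279) - 3696*(-1/4014)) = 1/(-1*239/(478 + 2*(3*√31)) + 616/669) = 1/(-1*239/(478 + 6*√31) + 616/669) = 1/(-239/(478 + 6*√31) + 616/669) = 1/(616/669 - 239/(478 + 6*√31))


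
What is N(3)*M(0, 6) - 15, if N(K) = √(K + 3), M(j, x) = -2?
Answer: -15 - 2*√6 ≈ -19.899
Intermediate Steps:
N(K) = √(3 + K)
N(3)*M(0, 6) - 15 = √(3 + 3)*(-2) - 15 = √6*(-2) - 15 = -2*√6 - 15 = -15 - 2*√6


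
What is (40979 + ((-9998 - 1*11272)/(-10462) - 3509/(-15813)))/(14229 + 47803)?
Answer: 3389879375971/5131150755696 ≈ 0.66065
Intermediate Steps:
(40979 + ((-9998 - 1*11272)/(-10462) - 3509/(-15813)))/(14229 + 47803) = (40979 + ((-9998 - 11272)*(-1/10462) - 3509*(-1/15813)))/62032 = (40979 + (-21270*(-1/10462) + 3509/15813))*(1/62032) = (40979 + (10635/5231 + 3509/15813))*(1/62032) = (40979 + 186526834/82717803)*(1/62032) = (3389879375971/82717803)*(1/62032) = 3389879375971/5131150755696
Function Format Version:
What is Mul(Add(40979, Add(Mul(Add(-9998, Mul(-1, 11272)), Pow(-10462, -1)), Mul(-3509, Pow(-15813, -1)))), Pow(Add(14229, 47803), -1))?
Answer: Rational(3389879375971, 5131150755696) ≈ 0.66065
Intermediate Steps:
Mul(Add(40979, Add(Mul(Add(-9998, Mul(-1, 11272)), Pow(-10462, -1)), Mul(-3509, Pow(-15813, -1)))), Pow(Add(14229, 47803), -1)) = Mul(Add(40979, Add(Mul(Add(-9998, -11272), Rational(-1, 10462)), Mul(-3509, Rational(-1, 15813)))), Pow(62032, -1)) = Mul(Add(40979, Add(Mul(-21270, Rational(-1, 10462)), Rational(3509, 15813))), Rational(1, 62032)) = Mul(Add(40979, Add(Rational(10635, 5231), Rational(3509, 15813))), Rational(1, 62032)) = Mul(Add(40979, Rational(186526834, 82717803)), Rational(1, 62032)) = Mul(Rational(3389879375971, 82717803), Rational(1, 62032)) = Rational(3389879375971, 5131150755696)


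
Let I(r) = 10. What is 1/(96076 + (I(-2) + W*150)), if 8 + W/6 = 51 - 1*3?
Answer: 1/132086 ≈ 7.5708e-6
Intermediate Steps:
W = 240 (W = -48 + 6*(51 - 1*3) = -48 + 6*(51 - 3) = -48 + 6*48 = -48 + 288 = 240)
1/(96076 + (I(-2) + W*150)) = 1/(96076 + (10 + 240*150)) = 1/(96076 + (10 + 36000)) = 1/(96076 + 36010) = 1/132086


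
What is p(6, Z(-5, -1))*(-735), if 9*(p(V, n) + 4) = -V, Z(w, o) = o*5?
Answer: 3430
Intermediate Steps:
Z(w, o) = 5*o
p(V, n) = -4 - V/9 (p(V, n) = -4 + (-V)/9 = -4 - V/9)
p(6, Z(-5, -1))*(-735) = (-4 - 1/9*6)*(-735) = (-4 - 2/3)*(-735) = -14/3*(-735) = 3430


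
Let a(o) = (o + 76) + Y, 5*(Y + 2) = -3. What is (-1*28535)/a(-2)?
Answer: -142675/357 ≈ -399.65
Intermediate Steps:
Y = -13/5 (Y = -2 + (⅕)*(-3) = -2 - ⅗ = -13/5 ≈ -2.6000)
a(o) = 367/5 + o (a(o) = (o + 76) - 13/5 = (76 + o) - 13/5 = 367/5 + o)
(-1*28535)/a(-2) = (-1*28535)/(367/5 - 2) = -28535/357/5 = -28535*5/357 = -142675/357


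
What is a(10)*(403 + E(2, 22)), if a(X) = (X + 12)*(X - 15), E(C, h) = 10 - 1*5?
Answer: -44880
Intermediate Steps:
E(C, h) = 5 (E(C, h) = 10 - 5 = 5)
a(X) = (-15 + X)*(12 + X) (a(X) = (12 + X)*(-15 + X) = (-15 + X)*(12 + X))
a(10)*(403 + E(2, 22)) = (-180 + 10² - 3*10)*(403 + 5) = (-180 + 100 - 30)*408 = -110*408 = -44880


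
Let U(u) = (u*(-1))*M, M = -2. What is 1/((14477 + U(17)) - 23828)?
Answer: -1/9317 ≈ -0.00010733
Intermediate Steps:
U(u) = 2*u (U(u) = (u*(-1))*(-2) = -u*(-2) = 2*u)
1/((14477 + U(17)) - 23828) = 1/((14477 + 2*17) - 23828) = 1/((14477 + 34) - 23828) = 1/(14511 - 23828) = 1/(-9317) = -1/9317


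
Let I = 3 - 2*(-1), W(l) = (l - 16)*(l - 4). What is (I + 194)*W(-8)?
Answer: 57312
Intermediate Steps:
W(l) = (-16 + l)*(-4 + l)
I = 5 (I = 3 + 2 = 5)
(I + 194)*W(-8) = (5 + 194)*(64 + (-8)² - 20*(-8)) = 199*(64 + 64 + 160) = 199*288 = 57312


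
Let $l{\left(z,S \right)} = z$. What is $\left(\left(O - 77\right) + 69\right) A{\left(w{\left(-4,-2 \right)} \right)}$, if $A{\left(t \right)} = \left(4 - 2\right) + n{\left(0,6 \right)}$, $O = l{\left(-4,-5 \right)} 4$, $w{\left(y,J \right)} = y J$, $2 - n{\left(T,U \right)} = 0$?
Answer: $-96$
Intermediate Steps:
$n{\left(T,U \right)} = 2$ ($n{\left(T,U \right)} = 2 - 0 = 2 + 0 = 2$)
$w{\left(y,J \right)} = J y$
$O = -16$ ($O = \left(-4\right) 4 = -16$)
$A{\left(t \right)} = 4$ ($A{\left(t \right)} = \left(4 - 2\right) + 2 = 2 + 2 = 4$)
$\left(\left(O - 77\right) + 69\right) A{\left(w{\left(-4,-2 \right)} \right)} = \left(\left(-16 - 77\right) + 69\right) 4 = \left(-93 + 69\right) 4 = \left(-24\right) 4 = -96$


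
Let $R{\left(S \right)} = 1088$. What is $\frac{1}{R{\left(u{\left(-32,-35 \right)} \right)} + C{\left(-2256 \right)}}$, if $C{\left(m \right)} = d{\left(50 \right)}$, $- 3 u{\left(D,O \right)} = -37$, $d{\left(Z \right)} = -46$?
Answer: $\frac{1}{1042} \approx 0.00095969$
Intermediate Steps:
$u{\left(D,O \right)} = \frac{37}{3}$ ($u{\left(D,O \right)} = \left(- \frac{1}{3}\right) \left(-37\right) = \frac{37}{3}$)
$C{\left(m \right)} = -46$
$\frac{1}{R{\left(u{\left(-32,-35 \right)} \right)} + C{\left(-2256 \right)}} = \frac{1}{1088 - 46} = \frac{1}{1042}$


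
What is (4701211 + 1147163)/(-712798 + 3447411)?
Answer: 835482/390659 ≈ 2.1386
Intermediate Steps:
(4701211 + 1147163)/(-712798 + 3447411) = 5848374/2734613 = 5848374*(1/2734613) = 835482/390659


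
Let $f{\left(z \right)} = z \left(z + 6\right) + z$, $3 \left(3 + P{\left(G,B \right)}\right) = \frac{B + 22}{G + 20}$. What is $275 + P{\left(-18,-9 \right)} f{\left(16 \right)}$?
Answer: $- \frac{95}{3} \approx -31.667$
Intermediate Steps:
$P{\left(G,B \right)} = -3 + \frac{22 + B}{3 \left(20 + G\right)}$ ($P{\left(G,B \right)} = -3 + \frac{\left(B + 22\right) \frac{1}{G + 20}}{3} = -3 + \frac{\left(22 + B\right) \frac{1}{20 + G}}{3} = -3 + \frac{\frac{1}{20 + G} \left(22 + B\right)}{3} = -3 + \frac{22 + B}{3 \left(20 + G\right)}$)
$f{\left(z \right)} = z + z \left(6 + z\right)$ ($f{\left(z \right)} = z \left(6 + z\right) + z = z + z \left(6 + z\right)$)
$275 + P{\left(-18,-9 \right)} f{\left(16 \right)} = 275 + \frac{-158 - 9 - -162}{3 \left(20 - 18\right)} 16 \left(7 + 16\right) = 275 + \frac{-158 - 9 + 162}{3 \cdot 2} \cdot 16 \cdot 23 = 275 + \frac{1}{3} \cdot \frac{1}{2} \left(-5\right) 368 = 275 - \frac{920}{3} = - \frac{95}{3}$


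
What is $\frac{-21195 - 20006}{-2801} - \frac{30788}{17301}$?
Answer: $\frac{626581313}{48460101} \approx 12.93$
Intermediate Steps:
$\frac{-21195 - 20006}{-2801} - \frac{30788}{17301} = \left(-41201\right) \left(- \frac{1}{2801}\right) - \frac{30788}{17301} = \frac{41201}{2801} - \frac{30788}{17301} = \frac{626581313}{48460101}$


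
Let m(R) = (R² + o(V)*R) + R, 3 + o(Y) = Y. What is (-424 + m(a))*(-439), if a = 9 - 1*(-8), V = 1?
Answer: 66728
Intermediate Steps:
a = 17 (a = 9 + 8 = 17)
o(Y) = -3 + Y
m(R) = R² - R (m(R) = (R² + (-3 + 1)*R) + R = (R² - 2*R) + R = R² - R)
(-424 + m(a))*(-439) = (-424 + 17*(-1 + 17))*(-439) = (-424 + 17*16)*(-439) = (-424 + 272)*(-439) = -152*(-439) = 66728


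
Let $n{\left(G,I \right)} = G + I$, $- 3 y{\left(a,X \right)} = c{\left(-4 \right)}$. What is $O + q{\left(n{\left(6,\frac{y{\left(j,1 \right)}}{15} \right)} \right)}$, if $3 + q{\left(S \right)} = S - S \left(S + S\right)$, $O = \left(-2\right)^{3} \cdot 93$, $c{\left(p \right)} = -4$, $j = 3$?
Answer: $- \frac{1650497}{2025} \approx -815.06$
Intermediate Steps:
$y{\left(a,X \right)} = \frac{4}{3}$ ($y{\left(a,X \right)} = \left(- \frac{1}{3}\right) \left(-4\right) = \frac{4}{3}$)
$O = -744$ ($O = \left(-8\right) 93 = -744$)
$q{\left(S \right)} = -3 + S - 2 S^{2}$ ($q{\left(S \right)} = -3 - \left(- S + S \left(S + S\right)\right) = -3 - \left(- S + S 2 S\right) = -3 + \left(S - 2 S^{2}\right) = -3 - \left(- S + 2 S^{2}\right) = -3 + S - 2 S^{2}$)
$O + q{\left(n{\left(6,\frac{y{\left(j,1 \right)}}{15} \right)} \right)} = -744 - \left(-3 - \frac{4}{45} + 2 \left(6 + \frac{4}{3 \cdot 15}\right)^{2}\right) = -744 - \left(- \frac{139}{45} + 2 \left(6 + \frac{4}{3} \cdot \frac{1}{15}\right)^{2}\right) = -744 - \left(- \frac{139}{45} + 2 \left(6 + \frac{4}{45}\right)^{2}\right) = -744 - \left(- \frac{139}{45} + \frac{150152}{2025}\right) = -744 - \frac{143897}{2025} = - \frac{1650497}{2025}$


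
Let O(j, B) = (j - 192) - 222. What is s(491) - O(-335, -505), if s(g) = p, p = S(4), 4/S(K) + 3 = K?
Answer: 753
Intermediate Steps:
S(K) = 4/(-3 + K)
p = 4 (p = 4/(-3 + 4) = 4/1 = 4*1 = 4)
s(g) = 4
O(j, B) = -414 + j (O(j, B) = (-192 + j) - 222 = -414 + j)
s(491) - O(-335, -505) = 4 - (-414 - 335) = 4 - 1*(-749) = 4 + 749 = 753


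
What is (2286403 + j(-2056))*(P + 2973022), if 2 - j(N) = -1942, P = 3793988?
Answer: 15485267032470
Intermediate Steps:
j(N) = 1944 (j(N) = 2 - 1*(-1942) = 2 + 1942 = 1944)
(2286403 + j(-2056))*(P + 2973022) = (2286403 + 1944)*(3793988 + 2973022) = 2288347*6767010 = 15485267032470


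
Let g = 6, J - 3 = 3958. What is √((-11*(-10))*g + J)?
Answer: √4621 ≈ 67.978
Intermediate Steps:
J = 3961 (J = 3 + 3958 = 3961)
√((-11*(-10))*g + J) = √(-11*(-10)*6 + 3961) = √(110*6 + 3961) = √(660 + 3961) = √4621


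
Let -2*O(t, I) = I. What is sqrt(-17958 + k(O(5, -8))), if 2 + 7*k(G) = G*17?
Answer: 6*I*sqrt(24430)/7 ≈ 133.97*I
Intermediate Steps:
O(t, I) = -I/2
k(G) = -2/7 + 17*G/7 (k(G) = -2/7 + (G*17)/7 = -2/7 + (17*G)/7 = -2/7 + 17*G/7)
sqrt(-17958 + k(O(5, -8))) = sqrt(-17958 + (-2/7 + 17*(-1/2*(-8))/7)) = sqrt(-17958 + (-2/7 + (17/7)*4)) = sqrt(-17958 + (-2/7 + 68/7)) = sqrt(-17958 + 66/7) = sqrt(-125640/7) = 6*I*sqrt(24430)/7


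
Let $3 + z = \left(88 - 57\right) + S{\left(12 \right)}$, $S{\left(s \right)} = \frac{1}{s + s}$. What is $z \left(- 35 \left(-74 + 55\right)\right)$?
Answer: $\frac{447545}{24} \approx 18648.0$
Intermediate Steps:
$S{\left(s \right)} = \frac{1}{2 s}$
$z = \frac{673}{24}$ ($z = -3 + \left(\left(88 - 57\right) + \frac{1}{2 \cdot 12}\right) = -3 + \left(31 + \frac{1}{2} \cdot \frac{1}{12}\right) = -3 + \left(31 + \frac{1}{24}\right) = -3 + \frac{745}{24} = \frac{673}{24} \approx 28.042$)
$z \left(- 35 \left(-74 + 55\right)\right) = \frac{673 \left(- 35 \left(-74 + 55\right)\right)}{24} = \frac{673 \left(\left(-35\right) \left(-19\right)\right)}{24} = \frac{673}{24} \cdot 665 = \frac{447545}{24}$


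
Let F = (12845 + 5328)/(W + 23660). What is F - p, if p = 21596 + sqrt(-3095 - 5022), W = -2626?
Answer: -454232091/21034 - I*sqrt(8117) ≈ -21595.0 - 90.094*I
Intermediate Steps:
F = 18173/21034 (F = (12845 + 5328)/(-2626 + 23660) = 18173/21034 ≈ 0.86398)
p = 21596 + I*sqrt(8117) (p = 21596 + sqrt(-8117) = 21596 + I*sqrt(8117) ≈ 21596.0 + 90.094*I)
F - p = 18173/21034 - (21596 + I*sqrt(8117)) = 18173/21034 + (-21596 - I*sqrt(8117)) = -454232091/21034 - I*sqrt(8117)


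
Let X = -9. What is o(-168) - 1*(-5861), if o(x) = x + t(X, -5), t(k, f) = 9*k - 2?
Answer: 5610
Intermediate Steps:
t(k, f) = -2 + 9*k
o(x) = -83 + x (o(x) = x + (-2 + 9*(-9)) = x + (-2 - 81) = x - 83 = -83 + x)
o(-168) - 1*(-5861) = (-83 - 168) - 1*(-5861) = -251 + 5861 = 5610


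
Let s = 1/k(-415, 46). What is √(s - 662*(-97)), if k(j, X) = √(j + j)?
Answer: √(44237024600 - 830*I*√830)/830 ≈ 253.4 - 6.8488e-5*I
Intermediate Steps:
k(j, X) = √2*√j (k(j, X) = √(2*j) = √2*√j)
s = -I*√830/830 (s = 1/(√2*√(-415)) = 1/(√2*(I*√415)) = 1/(I*√830) = -I*√830/830 ≈ -0.034711*I)
√(s - 662*(-97)) = √(-I*√830/830 - 662*(-97)) = √(-I*√830/830 + 64214) = √(64214 - I*√830/830)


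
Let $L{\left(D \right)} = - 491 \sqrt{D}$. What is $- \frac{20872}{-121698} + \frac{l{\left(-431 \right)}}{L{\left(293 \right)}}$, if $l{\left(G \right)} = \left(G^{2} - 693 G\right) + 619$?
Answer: $\frac{10436}{60849} - \frac{485063 \sqrt{293}}{143863} \approx -57.543$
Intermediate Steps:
$l{\left(G \right)} = 619 + G^{2} - 693 G$
$- \frac{20872}{-121698} + \frac{l{\left(-431 \right)}}{L{\left(293 \right)}} = - \frac{20872}{-121698} + \frac{619 + \left(-431\right)^{2} - -298683}{\left(-491\right) \sqrt{293}} = \left(-20872\right) \left(- \frac{1}{121698}\right) + \left(619 + 185761 + 298683\right) \left(- \frac{\sqrt{293}}{143863}\right) = \frac{10436}{60849} + 485063 \left(- \frac{\sqrt{293}}{143863}\right) = \frac{10436}{60849} - \frac{485063 \sqrt{293}}{143863}$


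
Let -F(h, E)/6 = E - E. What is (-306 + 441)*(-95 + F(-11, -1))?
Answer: -12825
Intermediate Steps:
F(h, E) = 0 (F(h, E) = -6*(E - E) = -6*0 = 0)
(-306 + 441)*(-95 + F(-11, -1)) = (-306 + 441)*(-95 + 0) = 135*(-95) = -12825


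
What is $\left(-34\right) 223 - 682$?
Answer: $-8264$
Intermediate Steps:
$\left(-34\right) 223 - 682 = -7582 - 682 = -8264$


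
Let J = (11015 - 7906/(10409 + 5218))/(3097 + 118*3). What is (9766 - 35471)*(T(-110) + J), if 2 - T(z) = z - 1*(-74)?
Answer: -57101524627625/53928777 ≈ -1.0588e+6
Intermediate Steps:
T(z) = -72 - z (T(z) = 2 - (z - 1*(-74)) = 2 - (z + 74) = 2 - (74 + z) = 2 + (-74 - z) = -72 - z)
J = 172123499/53928777 (J = (11015 - 7906/15627)/(3097 + 354) = (11015 - 7906*1/15627)/3451 = (11015 - 7906/15627)*(1/3451) = (172123499/15627)*(1/3451) = 172123499/53928777 ≈ 3.1917)
(9766 - 35471)*(T(-110) + J) = (9766 - 35471)*((-72 - 1*(-110)) + 172123499/53928777) = -25705*((-72 + 110) + 172123499/53928777) = -25705*(38 + 172123499/53928777) = -25705*2221417025/53928777 = -57101524627625/53928777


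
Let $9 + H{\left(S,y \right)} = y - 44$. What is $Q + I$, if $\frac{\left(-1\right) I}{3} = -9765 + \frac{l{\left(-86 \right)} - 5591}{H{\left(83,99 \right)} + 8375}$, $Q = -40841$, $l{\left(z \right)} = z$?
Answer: $- \frac{4629135}{401} \approx -11544.0$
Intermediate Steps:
$H{\left(S,y \right)} = -53 + y$ ($H{\left(S,y \right)} = -9 + \left(y - 44\right) = -9 + \left(-44 + y\right) = -53 + y$)
$I = \frac{11748106}{401}$ ($I = - 3 \left(-9765 + \frac{-86 - 5591}{\left(-53 + 99\right) + 8375}\right) = - 3 \left(-9765 - \frac{5677}{46 + 8375}\right) = - 3 \left(-9765 - \frac{5677}{8421}\right) = - 3 \left(-9765 - \frac{811}{1203}\right) = \left(-3\right) \left(- \frac{11748106}{1203}\right) = \frac{11748106}{401} \approx 29297.0$)
$Q + I = -40841 + \frac{11748106}{401} = - \frac{4629135}{401}$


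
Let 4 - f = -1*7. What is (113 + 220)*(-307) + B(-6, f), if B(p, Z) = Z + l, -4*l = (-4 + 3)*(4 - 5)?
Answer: -408881/4 ≈ -1.0222e+5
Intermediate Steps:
l = -¼ (l = -(-4 + 3)*(4 - 5)/4 = -(-1)*(-1)/4 = -¼*1 = -¼ ≈ -0.25000)
f = 11 (f = 4 - (-1)*7 = 4 - 1*(-7) = 4 + 7 = 11)
B(p, Z) = -¼ + Z (B(p, Z) = Z - ¼ = -¼ + Z)
(113 + 220)*(-307) + B(-6, f) = (113 + 220)*(-307) + (-¼ + 11) = 333*(-307) + 43/4 = -102231 + 43/4 = -408881/4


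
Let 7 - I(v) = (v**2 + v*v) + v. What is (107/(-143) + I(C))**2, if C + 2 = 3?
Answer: 216225/20449 ≈ 10.574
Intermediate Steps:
C = 1 (C = -2 + 3 = 1)
I(v) = 7 - v - 2*v**2 (I(v) = 7 - ((v**2 + v*v) + v) = 7 - ((v**2 + v**2) + v) = 7 - (2*v**2 + v) = 7 - (v + 2*v**2) = 7 + (-v - 2*v**2) = 7 - v - 2*v**2)
(107/(-143) + I(C))**2 = (107/(-143) + (7 - 1*1 - 2*1**2))**2 = (107*(-1/143) + (7 - 1 - 2*1))**2 = (-107/143 + (7 - 1 - 2))**2 = (-107/143 + 4)**2 = (465/143)**2 = 216225/20449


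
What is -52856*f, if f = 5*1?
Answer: -264280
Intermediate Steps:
f = 5
-52856*f = -52856*5 = -264280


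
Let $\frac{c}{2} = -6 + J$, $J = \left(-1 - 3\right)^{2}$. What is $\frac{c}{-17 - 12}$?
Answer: $- \frac{20}{29} \approx -0.68966$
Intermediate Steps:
$J = 16$ ($J = \left(-4\right)^{2} = 16$)
$c = 20$ ($c = 2 \left(-6 + 16\right) = 2 \cdot 10 = 20$)
$\frac{c}{-17 - 12} = \frac{1}{-17 - 12} \cdot 20 = \frac{1}{-29} \cdot 20 = \left(- \frac{1}{29}\right) 20 = - \frac{20}{29}$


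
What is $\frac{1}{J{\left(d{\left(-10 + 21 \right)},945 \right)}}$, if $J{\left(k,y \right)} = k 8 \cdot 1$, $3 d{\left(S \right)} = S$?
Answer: $\frac{3}{88} \approx 0.034091$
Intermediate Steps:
$d{\left(S \right)} = \frac{S}{3}$
$J{\left(k,y \right)} = 8 k$ ($J{\left(k,y \right)} = 8 k 1 = 8 k$)
$\frac{1}{J{\left(d{\left(-10 + 21 \right)},945 \right)}} = \frac{1}{8 \frac{-10 + 21}{3}} = \frac{1}{8 \cdot \frac{1}{3} \cdot 11} = \frac{1}{8 \cdot \frac{11}{3}} = \frac{1}{\frac{88}{3}} = \frac{3}{88}$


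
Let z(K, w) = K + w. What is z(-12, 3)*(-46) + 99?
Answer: 513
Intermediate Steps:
z(-12, 3)*(-46) + 99 = (-12 + 3)*(-46) + 99 = -9*(-46) + 99 = 414 + 99 = 513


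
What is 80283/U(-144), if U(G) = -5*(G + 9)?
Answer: 26761/225 ≈ 118.94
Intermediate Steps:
U(G) = -45 - 5*G (U(G) = -5*(9 + G) = -45 - 5*G)
80283/U(-144) = 80283/(-45 - 5*(-144)) = 80283/(-45 + 720) = 80283/675 = 80283*(1/675) = 26761/225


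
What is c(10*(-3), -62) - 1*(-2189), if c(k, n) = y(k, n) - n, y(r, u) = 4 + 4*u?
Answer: 2007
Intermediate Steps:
c(k, n) = 4 + 3*n (c(k, n) = (4 + 4*n) - n = 4 + 3*n)
c(10*(-3), -62) - 1*(-2189) = (4 + 3*(-62)) - 1*(-2189) = (4 - 186) + 2189 = -182 + 2189 = 2007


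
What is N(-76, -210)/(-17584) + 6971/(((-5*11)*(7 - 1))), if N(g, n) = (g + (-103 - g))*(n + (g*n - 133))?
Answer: 29160269/414480 ≈ 70.354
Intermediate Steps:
N(g, n) = 13699 - 103*n - 103*g*n (N(g, n) = -103*(n + (-133 + g*n)) = -103*(-133 + n + g*n) = 13699 - 103*n - 103*g*n)
N(-76, -210)/(-17584) + 6971/(((-5*11)*(7 - 1))) = (13699 - 103*(-210) - 103*(-76)*(-210))/(-17584) + 6971/(((-5*11)*(7 - 1))) = (13699 + 21630 - 1643880)*(-1/17584) + 6971/((-55*6)) = -1608551*(-1/17584) + 6971/(-330) = 229793/2512 + 6971*(-1/330) = 229793/2512 - 6971/330 = 29160269/414480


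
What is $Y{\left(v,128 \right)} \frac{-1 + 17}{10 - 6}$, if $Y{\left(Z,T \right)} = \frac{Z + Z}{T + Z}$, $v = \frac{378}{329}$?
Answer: $\frac{216}{3035} \approx 0.07117$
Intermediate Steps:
$v = \frac{54}{47}$ ($v = 378 \cdot \frac{1}{329} = \frac{54}{47} \approx 1.1489$)
$Y{\left(Z,T \right)} = \frac{2 Z}{T + Z}$
$Y{\left(v,128 \right)} \frac{-1 + 17}{10 - 6} = 2 \cdot \frac{54}{47} \frac{1}{128 + \frac{54}{47}} \frac{-1 + 17}{10 - 6} = 2 \cdot \frac{54}{47} \frac{1}{\frac{6070}{47}} \cdot \frac{16}{4} = 2 \cdot \frac{54}{47} \cdot \frac{47}{6070} \cdot 16 \cdot \frac{1}{4} = \frac{54}{3035} \cdot 4 = \frac{216}{3035}$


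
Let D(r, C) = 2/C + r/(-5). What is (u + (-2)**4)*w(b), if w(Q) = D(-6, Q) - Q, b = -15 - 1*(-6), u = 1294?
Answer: 117638/9 ≈ 13071.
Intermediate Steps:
D(r, C) = 2/C - r/5 (D(r, C) = 2/C + r*(-1/5) = 2/C - r/5)
b = -9 (b = -15 + 6 = -9)
w(Q) = 6/5 - Q + 2/Q (w(Q) = (2/Q - 1/5*(-6)) - Q = (2/Q + 6/5) - Q = (6/5 + 2/Q) - Q = 6/5 - Q + 2/Q)
(u + (-2)**4)*w(b) = (1294 + (-2)**4)*(6/5 - 1*(-9) + 2/(-9)) = (1294 + 16)*(6/5 + 9 + 2*(-1/9)) = 1310*(6/5 + 9 - 2/9) = 1310*(449/45) = 117638/9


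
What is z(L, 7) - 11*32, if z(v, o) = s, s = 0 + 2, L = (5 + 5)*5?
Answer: -350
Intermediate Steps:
L = 50 (L = 10*5 = 50)
s = 2
z(v, o) = 2
z(L, 7) - 11*32 = 2 - 11*32 = 2 - 352 = -350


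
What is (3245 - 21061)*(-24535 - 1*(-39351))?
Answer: -263961856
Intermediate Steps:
(3245 - 21061)*(-24535 - 1*(-39351)) = -17816*(-24535 + 39351) = -17816*14816 = -263961856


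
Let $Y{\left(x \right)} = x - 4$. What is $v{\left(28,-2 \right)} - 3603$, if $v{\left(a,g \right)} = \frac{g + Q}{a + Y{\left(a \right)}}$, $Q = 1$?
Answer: $- \frac{187357}{52} \approx -3603.0$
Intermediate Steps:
$Y{\left(x \right)} = -4 + x$ ($Y{\left(x \right)} = x - 4 = -4 + x$)
$v{\left(a,g \right)} = \frac{1 + g}{-4 + 2 a}$ ($v{\left(a,g \right)} = \frac{g + 1}{a + \left(-4 + a\right)} = \frac{1 + g}{-4 + 2 a}$)
$v{\left(28,-2 \right)} - 3603 = \frac{1 - 2}{2 \left(-2 + 28\right)} - 3603 = \frac{1}{2} \cdot \frac{1}{26} \left(-1\right) - 3603 = - \frac{1}{52} - 3603 = - \frac{187357}{52}$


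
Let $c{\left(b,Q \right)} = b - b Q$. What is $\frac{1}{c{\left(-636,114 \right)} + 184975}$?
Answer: $\frac{1}{256843} \approx 3.8934 \cdot 10^{-6}$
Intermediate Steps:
$c{\left(b,Q \right)} = b - Q b$
$\frac{1}{c{\left(-636,114 \right)} + 184975} = \frac{1}{- 636 \left(1 - 114\right) + 184975} = \frac{1}{\left(-636\right) \left(-113\right) + 184975} = \frac{1}{71868 + 184975} = \frac{1}{256843}$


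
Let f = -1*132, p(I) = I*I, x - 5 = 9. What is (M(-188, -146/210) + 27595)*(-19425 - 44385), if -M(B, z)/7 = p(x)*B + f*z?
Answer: -18178741566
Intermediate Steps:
x = 14 (x = 5 + 9 = 14)
p(I) = I²
f = -132
M(B, z) = -1372*B + 924*z (M(B, z) = -7*(14²*B - 132*z) = -7*(196*B - 132*z) = -7*(-132*z + 196*B) = -1372*B + 924*z)
(M(-188, -146/210) + 27595)*(-19425 - 44385) = ((-1372*(-188) + 924*(-146/210)) + 27595)*(-19425 - 44385) = ((257936 + 924*(-146*1/210)) + 27595)*(-63810) = ((257936 + 924*(-73/105)) + 27595)*(-63810) = ((257936 - 3212/5) + 27595)*(-63810) = (1286468/5 + 27595)*(-63810) = (1424443/5)*(-63810) = -18178741566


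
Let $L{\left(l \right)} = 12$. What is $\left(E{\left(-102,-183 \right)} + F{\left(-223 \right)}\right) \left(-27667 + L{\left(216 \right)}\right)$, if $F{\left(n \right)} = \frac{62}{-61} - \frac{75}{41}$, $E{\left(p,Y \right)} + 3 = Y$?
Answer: $\frac{13061539465}{2501} \approx 5.2225 \cdot 10^{6}$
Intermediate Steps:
$E{\left(p,Y \right)} = -3 + Y$
$F{\left(n \right)} = - \frac{7117}{2501}$ ($F{\left(n \right)} = 62 \left(- \frac{1}{61}\right) - \frac{75}{41} = - \frac{62}{61} - \frac{75}{41} = - \frac{7117}{2501}$)
$\left(E{\left(-102,-183 \right)} + F{\left(-223 \right)}\right) \left(-27667 + L{\left(216 \right)}\right) = \left(\left(-3 - 183\right) - \frac{7117}{2501}\right) \left(-27667 + 12\right) = \left(-186 - \frac{7117}{2501}\right) \left(-27655\right) = \left(- \frac{472303}{2501}\right) \left(-27655\right) = \frac{13061539465}{2501}$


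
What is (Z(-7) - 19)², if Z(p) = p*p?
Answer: 900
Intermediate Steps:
Z(p) = p²
(Z(-7) - 19)² = ((-7)² - 19)² = (49 - 19)² = 30² = 900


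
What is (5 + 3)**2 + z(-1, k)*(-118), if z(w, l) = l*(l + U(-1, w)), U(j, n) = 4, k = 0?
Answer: 64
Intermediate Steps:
z(w, l) = l*(4 + l) (z(w, l) = l*(l + 4) = l*(4 + l))
(5 + 3)**2 + z(-1, k)*(-118) = (5 + 3)**2 + (0*(4 + 0))*(-118) = 8**2 + (0*4)*(-118) = 64 + 0*(-118) = 64 + 0 = 64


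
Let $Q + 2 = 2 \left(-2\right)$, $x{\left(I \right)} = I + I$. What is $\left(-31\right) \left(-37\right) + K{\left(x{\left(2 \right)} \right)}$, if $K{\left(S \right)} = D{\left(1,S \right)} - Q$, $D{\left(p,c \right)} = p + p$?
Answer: $1155$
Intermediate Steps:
$D{\left(p,c \right)} = 2 p$
$x{\left(I \right)} = 2 I$
$Q = -6$ ($Q = -2 + 2 \left(-2\right) = -2 - 4 = -6$)
$K{\left(S \right)} = 8$ ($K{\left(S \right)} = 2 \cdot 1 - -6 = 2 + 6 = 8$)
$\left(-31\right) \left(-37\right) + K{\left(x{\left(2 \right)} \right)} = \left(-31\right) \left(-37\right) + 8 = 1147 + 8 = 1155$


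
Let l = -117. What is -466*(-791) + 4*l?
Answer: 368138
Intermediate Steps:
-466*(-791) + 4*l = -466*(-791) + 4*(-117) = 368606 - 468 = 368138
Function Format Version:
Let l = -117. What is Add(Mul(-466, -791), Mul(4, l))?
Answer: 368138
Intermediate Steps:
Add(Mul(-466, -791), Mul(4, l)) = Add(Mul(-466, -791), Mul(4, -117)) = Add(368606, -468) = 368138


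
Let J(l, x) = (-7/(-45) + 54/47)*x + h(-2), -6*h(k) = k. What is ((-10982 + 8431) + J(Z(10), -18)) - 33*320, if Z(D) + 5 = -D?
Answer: -9259574/705 ≈ -13134.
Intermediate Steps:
h(k) = -k/6
Z(D) = -5 - D
J(l, x) = ⅓ + 2759*x/2115 (J(l, x) = (-7/(-45) + 54/47)*x - ⅙*(-2) = (-7*(-1/45) + 54*(1/47))*x + ⅓ = (7/45 + 54/47)*x + ⅓ = 2759*x/2115 + ⅓ = ⅓ + 2759*x/2115)
((-10982 + 8431) + J(Z(10), -18)) - 33*320 = ((-10982 + 8431) + (⅓ + (2759/2115)*(-18))) - 33*320 = (-2551 + (⅓ - 5518/235)) - 10560 = (-2551 - 16319/705) - 10560 = -1814774/705 - 10560 = -9259574/705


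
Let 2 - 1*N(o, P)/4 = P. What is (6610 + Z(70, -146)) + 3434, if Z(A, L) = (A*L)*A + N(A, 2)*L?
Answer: -705356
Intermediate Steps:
N(o, P) = 8 - 4*P
Z(A, L) = L*A² (Z(A, L) = (A*L)*A + (8 - 4*2)*L = L*A² + (8 - 8)*L = L*A² + 0*L = L*A² + 0 = L*A²)
(6610 + Z(70, -146)) + 3434 = (6610 - 146*70²) + 3434 = (6610 - 146*4900) + 3434 = (6610 - 715400) + 3434 = -708790 + 3434 = -705356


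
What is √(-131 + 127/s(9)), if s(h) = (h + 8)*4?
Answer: I*√149277/34 ≈ 11.364*I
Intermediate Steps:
s(h) = 32 + 4*h (s(h) = (8 + h)*4 = 32 + 4*h)
√(-131 + 127/s(9)) = √(-131 + 127/(32 + 4*9)) = √(-131 + 127/(32 + 36)) = √(-131 + 127/68) = √(-8781/68) = I*√149277/34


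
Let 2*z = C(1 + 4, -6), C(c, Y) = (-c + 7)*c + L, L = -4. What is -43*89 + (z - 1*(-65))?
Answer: -3759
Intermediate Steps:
C(c, Y) = -4 + c*(7 - c) (C(c, Y) = (-c + 7)*c - 4 = (7 - c)*c - 4 = c*(7 - c) - 4 = -4 + c*(7 - c))
z = 3 (z = (-4 - (1 + 4)² + 7*(1 + 4))/2 = (-4 - 1*5² + 7*5)/2 = (-4 - 1*25 + 35)/2 = (-4 - 25 + 35)/2 = (½)*6 = 3)
-43*89 + (z - 1*(-65)) = -43*89 + (3 - 1*(-65)) = -3827 + (3 + 65) = -3827 + 68 = -3759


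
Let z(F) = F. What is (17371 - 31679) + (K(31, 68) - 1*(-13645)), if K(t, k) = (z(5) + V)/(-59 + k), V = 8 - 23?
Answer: -5977/9 ≈ -664.11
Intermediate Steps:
V = -15
K(t, k) = -10/(-59 + k) (K(t, k) = (5 - 15)/(-59 + k) = -10/(-59 + k))
(17371 - 31679) + (K(31, 68) - 1*(-13645)) = (17371 - 31679) + (-10/(-59 + 68) - 1*(-13645)) = -14308 + (-10/9 + 13645) = -14308 + 122795/9 = -5977/9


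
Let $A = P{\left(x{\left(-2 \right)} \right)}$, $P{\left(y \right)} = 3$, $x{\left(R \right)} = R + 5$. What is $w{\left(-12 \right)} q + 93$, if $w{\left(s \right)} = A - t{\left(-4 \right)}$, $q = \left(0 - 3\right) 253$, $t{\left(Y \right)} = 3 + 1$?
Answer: $852$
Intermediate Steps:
$x{\left(R \right)} = 5 + R$
$t{\left(Y \right)} = 4$
$A = 3$
$q = -759$ ($q = \left(0 - 3\right) 253 = \left(-3\right) 253 = -759$)
$w{\left(s \right)} = -1$ ($w{\left(s \right)} = 3 - 4 = -1$)
$w{\left(-12 \right)} q + 93 = \left(-1\right) \left(-759\right) + 93 = 759 + 93 = 852$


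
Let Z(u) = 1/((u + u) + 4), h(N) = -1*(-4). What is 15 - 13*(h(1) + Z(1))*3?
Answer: -295/2 ≈ -147.50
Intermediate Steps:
h(N) = 4
Z(u) = 1/(4 + 2*u) (Z(u) = 1/(2*u + 4) = 1/(4 + 2*u))
15 - 13*(h(1) + Z(1))*3 = 15 - 13*(4 + 1/(2*(2 + 1)))*3 = 15 - 13*(4 + (1/2)/3)*3 = 15 - 13*(4 + (1/2)*(1/3))*3 = 15 - 13*(4 + 1/6)*3 = 15 - 325*3/6 = 15 - 13*25/2 = 15 - 325/2 = -295/2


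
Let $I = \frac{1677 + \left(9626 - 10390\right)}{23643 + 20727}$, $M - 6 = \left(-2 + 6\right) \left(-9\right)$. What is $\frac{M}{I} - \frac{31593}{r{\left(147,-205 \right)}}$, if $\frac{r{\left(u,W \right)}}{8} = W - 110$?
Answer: $- \frac{1108509197}{766920} \approx -1445.4$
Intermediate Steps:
$r{\left(u,W \right)} = -880 + 8 W$ ($r{\left(u,W \right)} = 8 \left(W - 110\right) = 8 \left(-110 + W\right) = -880 + 8 W$)
$M = -30$ ($M = 6 + \left(-2 + 6\right) \left(-9\right) = 6 + 4 \left(-9\right) = 6 - 36 = -30$)
$I = \frac{913}{44370}$ ($I = \frac{1677 + \left(9626 - 10390\right)}{44370} = \left(1677 - 764\right) \frac{1}{44370} = 913 \cdot \frac{1}{44370} = \frac{913}{44370} \approx 0.020577$)
$\frac{M}{I} - \frac{31593}{r{\left(147,-205 \right)}} = - \frac{30}{\frac{913}{44370}} - \frac{31593}{-880 + 8 \left(-205\right)} = \left(-30\right) \frac{44370}{913} - \frac{31593}{-880 - 1640} = - \frac{1331100}{913} - \frac{31593}{-2520} = - \frac{1331100}{913} - - \frac{10531}{840} = - \frac{1331100}{913} + \frac{10531}{840} = - \frac{1108509197}{766920}$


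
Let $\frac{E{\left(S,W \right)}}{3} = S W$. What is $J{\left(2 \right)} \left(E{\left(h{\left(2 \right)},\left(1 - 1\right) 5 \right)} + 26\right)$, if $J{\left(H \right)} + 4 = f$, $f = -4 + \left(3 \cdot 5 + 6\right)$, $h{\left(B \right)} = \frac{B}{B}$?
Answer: $338$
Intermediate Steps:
$h{\left(B \right)} = 1$
$f = 17$ ($f = -4 + \left(15 + 6\right) = -4 + 21 = 17$)
$J{\left(H \right)} = 13$ ($J{\left(H \right)} = -4 + 17 = 13$)
$E{\left(S,W \right)} = 3 S W$
$J{\left(2 \right)} \left(E{\left(h{\left(2 \right)},\left(1 - 1\right) 5 \right)} + 26\right) = 13 \left(3 \cdot 1 \left(1 - 1\right) 5 + 26\right) = 13 \left(3 \cdot 1 \cdot 0 \cdot 5 + 26\right) = 13 \left(3 \cdot 1 \cdot 0 + 26\right) = 13 \left(0 + 26\right) = 13 \cdot 26 = 338$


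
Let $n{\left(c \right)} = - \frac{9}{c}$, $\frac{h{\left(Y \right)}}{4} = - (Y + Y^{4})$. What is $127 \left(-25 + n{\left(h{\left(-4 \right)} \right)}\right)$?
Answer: $- \frac{355473}{112} \approx -3173.9$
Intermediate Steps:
$h{\left(Y \right)} = - 4 Y - 4 Y^{4}$ ($h{\left(Y \right)} = 4 \left(- (Y + Y^{4})\right) = 4 \left(- Y - Y^{4}\right) = - 4 Y - 4 Y^{4}$)
$127 \left(-25 + n{\left(h{\left(-4 \right)} \right)}\right) = 127 \left(-25 - \frac{9}{\left(-4\right) \left(-4\right) \left(1 + \left(-4\right)^{3}\right)}\right) = 127 \left(-25 - \frac{9}{\left(-4\right) \left(-4\right) \left(1 - 64\right)}\right) = 127 \left(-25 - \frac{9}{\left(-4\right) \left(-4\right) \left(-63\right)}\right) = 127 \left(-25 - \frac{9}{-1008}\right) = 127 \left(-25 - - \frac{1}{112}\right) = 127 \left(-25 + \frac{1}{112}\right) = 127 \left(- \frac{2799}{112}\right) = - \frac{355473}{112}$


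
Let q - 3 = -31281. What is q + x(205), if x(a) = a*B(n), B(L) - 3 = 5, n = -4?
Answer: -29638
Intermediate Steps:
B(L) = 8 (B(L) = 3 + 5 = 8)
q = -31278 (q = 3 - 31281 = -31278)
x(a) = 8*a (x(a) = a*8 = 8*a)
q + x(205) = -31278 + 8*205 = -31278 + 1640 = -29638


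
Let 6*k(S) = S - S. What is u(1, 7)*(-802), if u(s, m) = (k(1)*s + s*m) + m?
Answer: -11228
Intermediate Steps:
k(S) = 0 (k(S) = (S - S)/6 = (⅙)*0 = 0)
u(s, m) = m + m*s (u(s, m) = (0*s + s*m) + m = (0 + m*s) + m = m*s + m = m + m*s)
u(1, 7)*(-802) = (7*(1 + 1))*(-802) = (7*2)*(-802) = 14*(-802) = -11228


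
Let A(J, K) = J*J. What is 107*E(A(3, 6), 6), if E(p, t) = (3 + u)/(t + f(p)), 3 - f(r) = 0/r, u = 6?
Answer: 107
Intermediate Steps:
f(r) = 3 (f(r) = 3 - 0/r = 3 - 1*0 = 3 + 0 = 3)
A(J, K) = J²
E(p, t) = 9/(3 + t) (E(p, t) = (3 + 6)/(t + 3) = 9/(3 + t))
107*E(A(3, 6), 6) = 107*(9/(3 + 6)) = 107*(9/9) = 107*(9*(⅑)) = 107*1 = 107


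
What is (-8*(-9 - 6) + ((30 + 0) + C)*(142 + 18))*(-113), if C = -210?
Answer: 3240840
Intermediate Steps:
(-8*(-9 - 6) + ((30 + 0) + C)*(142 + 18))*(-113) = (-8*(-9 - 6) + ((30 + 0) - 210)*(142 + 18))*(-113) = (-8*(-15) + (30 - 210)*160)*(-113) = (120 - 180*160)*(-113) = (120 - 28800)*(-113) = -28680*(-113) = 3240840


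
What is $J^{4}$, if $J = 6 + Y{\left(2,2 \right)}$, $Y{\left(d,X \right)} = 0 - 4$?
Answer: $16$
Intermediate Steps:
$Y{\left(d,X \right)} = -4$ ($Y{\left(d,X \right)} = 0 - 4 = -4$)
$J = 2$ ($J = 6 - 4 = 2$)
$J^{4} = 2^{4} = 16$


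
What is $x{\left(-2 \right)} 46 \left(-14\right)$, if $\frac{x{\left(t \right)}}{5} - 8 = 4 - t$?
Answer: $-45080$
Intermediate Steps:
$x{\left(t \right)} = 60 - 5 t$ ($x{\left(t \right)} = 40 + 5 \left(4 - t\right) = 40 - \left(-20 + 5 t\right) = 60 - 5 t$)
$x{\left(-2 \right)} 46 \left(-14\right) = \left(60 - -10\right) 46 \left(-14\right) = \left(60 + 10\right) 46 \left(-14\right) = 70 \cdot 46 \left(-14\right) = 3220 \left(-14\right) = -45080$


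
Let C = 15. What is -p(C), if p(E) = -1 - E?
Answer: 16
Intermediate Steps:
-p(C) = -(-1 - 1*15) = -(-1 - 15) = -1*(-16) = 16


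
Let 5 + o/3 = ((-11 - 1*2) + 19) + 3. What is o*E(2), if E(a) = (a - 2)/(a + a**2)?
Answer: 0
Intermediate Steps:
o = 12 (o = -15 + 3*(((-11 - 1*2) + 19) + 3) = -15 + 3*(((-11 - 2) + 19) + 3) = -15 + 3*((-13 + 19) + 3) = -15 + 3*(6 + 3) = -15 + 3*9 = -15 + 27 = 12)
E(a) = (-2 + a)/(a + a**2)
o*E(2) = 12*((-2 + 2)/(2*(1 + 2))) = 12*((1/2)*0/3) = 12*((1/2)*(1/3)*0) = 12*0 = 0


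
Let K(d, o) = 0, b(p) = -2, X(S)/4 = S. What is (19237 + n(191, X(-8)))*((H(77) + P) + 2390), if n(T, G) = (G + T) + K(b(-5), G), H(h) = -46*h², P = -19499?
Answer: -5621794828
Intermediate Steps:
X(S) = 4*S
n(T, G) = G + T (n(T, G) = (G + T) + 0 = G + T)
(19237 + n(191, X(-8)))*((H(77) + P) + 2390) = (19237 + (4*(-8) + 191))*((-46*77² - 19499) + 2390) = (19237 + (-32 + 191))*((-46*5929 - 19499) + 2390) = (19237 + 159)*((-272734 - 19499) + 2390) = 19396*(-292233 + 2390) = 19396*(-289843) = -5621794828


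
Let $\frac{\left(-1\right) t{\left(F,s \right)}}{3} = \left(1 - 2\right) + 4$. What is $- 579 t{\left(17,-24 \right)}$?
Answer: $5211$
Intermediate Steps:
$t{\left(F,s \right)} = -9$ ($t{\left(F,s \right)} = - 3 \left(\left(1 - 2\right) + 4\right) = - 3 \left(-1 + 4\right) = \left(-3\right) 3 = -9$)
$- 579 t{\left(17,-24 \right)} = \left(-579\right) \left(-9\right) = 5211$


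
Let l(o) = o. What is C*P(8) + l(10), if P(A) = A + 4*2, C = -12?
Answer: -182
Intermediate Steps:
P(A) = 8 + A (P(A) = A + 8 = 8 + A)
C*P(8) + l(10) = -12*(8 + 8) + 10 = -12*16 + 10 = -192 + 10 = -182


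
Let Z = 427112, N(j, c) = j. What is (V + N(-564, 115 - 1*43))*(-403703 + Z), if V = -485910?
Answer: -11387869866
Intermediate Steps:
(V + N(-564, 115 - 1*43))*(-403703 + Z) = (-485910 - 564)*(-403703 + 427112) = -486474*23409 = -11387869866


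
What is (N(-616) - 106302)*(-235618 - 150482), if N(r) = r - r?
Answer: 41043202200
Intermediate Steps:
N(r) = 0
(N(-616) - 106302)*(-235618 - 150482) = (0 - 106302)*(-235618 - 150482) = -106302*(-386100) = 41043202200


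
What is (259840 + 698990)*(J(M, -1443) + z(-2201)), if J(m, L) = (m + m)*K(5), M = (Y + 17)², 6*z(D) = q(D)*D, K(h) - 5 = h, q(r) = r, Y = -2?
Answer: 778474236805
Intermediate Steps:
K(h) = 5 + h
z(D) = D²/6 (z(D) = (D*D)/6 = D²/6)
M = 225 (M = (-2 + 17)² = 15² = 225)
J(m, L) = 20*m (J(m, L) = (m + m)*(5 + 5) = (2*m)*10 = 20*m)
(259840 + 698990)*(J(M, -1443) + z(-2201)) = (259840 + 698990)*(20*225 + (⅙)*(-2201)²) = 958830*(4500 + (⅙)*4844401) = 958830*(4500 + 4844401/6) = 958830*(4871401/6) = 778474236805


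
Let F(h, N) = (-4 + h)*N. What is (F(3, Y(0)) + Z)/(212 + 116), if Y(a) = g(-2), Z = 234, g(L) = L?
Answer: 59/82 ≈ 0.71951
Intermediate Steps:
Y(a) = -2
F(h, N) = N*(-4 + h)
(F(3, Y(0)) + Z)/(212 + 116) = (-2*(-4 + 3) + 234)/(212 + 116) = (-2*(-1) + 234)/328 = (2 + 234)*(1/328) = 236*(1/328) = 59/82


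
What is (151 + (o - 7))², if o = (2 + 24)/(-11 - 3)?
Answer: 990025/49 ≈ 20205.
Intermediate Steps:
o = -13/7 (o = 26/(-14) = 26*(-1/14) = -13/7 ≈ -1.8571)
(151 + (o - 7))² = (151 + (-13/7 - 7))² = (151 - 62/7)² = (995/7)² = 990025/49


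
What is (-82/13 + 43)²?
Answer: 227529/169 ≈ 1346.3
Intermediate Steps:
(-82/13 + 43)² = (477/13)² = 227529/169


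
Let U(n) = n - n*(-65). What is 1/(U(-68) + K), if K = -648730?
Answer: -1/653218 ≈ -1.5309e-6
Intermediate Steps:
U(n) = 66*n (U(n) = n - (-65)*n = n + 65*n = 66*n)
1/(U(-68) + K) = 1/(66*(-68) - 648730) = 1/(-4488 - 648730) = 1/(-653218) = -1/653218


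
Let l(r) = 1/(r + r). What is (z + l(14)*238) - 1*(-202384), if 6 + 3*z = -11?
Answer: 1214321/6 ≈ 2.0239e+5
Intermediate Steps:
z = -17/3 (z = -2 + (⅓)*(-11) = -2 - 11/3 = -17/3 ≈ -5.6667)
l(r) = 1/(2*r)
(z + l(14)*238) - 1*(-202384) = (-17/3 + ((½)/14)*238) - 1*(-202384) = (-17/3 + ((½)*(1/14))*238) + 202384 = (-17/3 + (1/28)*238) + 202384 = (-17/3 + 17/2) + 202384 = 17/6 + 202384 = 1214321/6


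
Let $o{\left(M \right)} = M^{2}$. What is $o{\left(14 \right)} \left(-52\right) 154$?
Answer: $-1569568$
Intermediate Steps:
$o{\left(14 \right)} \left(-52\right) 154 = 14^{2} \left(-52\right) 154 = 196 \left(-52\right) 154 = \left(-10192\right) 154 = -1569568$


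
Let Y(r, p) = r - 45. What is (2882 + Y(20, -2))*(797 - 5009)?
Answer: -12033684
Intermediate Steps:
Y(r, p) = -45 + r
(2882 + Y(20, -2))*(797 - 5009) = (2882 + (-45 + 20))*(797 - 5009) = (2882 - 25)*(-4212) = 2857*(-4212) = -12033684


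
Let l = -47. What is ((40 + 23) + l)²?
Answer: 256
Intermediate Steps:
((40 + 23) + l)² = ((40 + 23) - 47)² = (63 - 47)² = 16² = 256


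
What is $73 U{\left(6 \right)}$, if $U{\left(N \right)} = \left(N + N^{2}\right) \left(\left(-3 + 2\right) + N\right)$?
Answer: $15330$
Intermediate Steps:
$U{\left(N \right)} = \left(-1 + N\right) \left(N + N^{2}\right)$ ($U{\left(N \right)} = \left(N + N^{2}\right) \left(-1 + N\right) = \left(-1 + N\right) \left(N + N^{2}\right)$)
$73 U{\left(6 \right)} = 73 \left(6^{3} - 6\right) = 73 \left(216 - 6\right) = 73 \cdot 210 = 15330$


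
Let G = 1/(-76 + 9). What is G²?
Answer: 1/4489 ≈ 0.00022277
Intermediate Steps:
G = -1/67 (G = 1/(-67) = -1/67 ≈ -0.014925)
G² = (-1/67)² = 1/4489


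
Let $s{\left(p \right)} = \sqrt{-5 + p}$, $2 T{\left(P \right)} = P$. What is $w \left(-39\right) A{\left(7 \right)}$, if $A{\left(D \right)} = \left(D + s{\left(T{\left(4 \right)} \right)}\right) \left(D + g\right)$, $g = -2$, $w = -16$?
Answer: $21840 + 3120 i \sqrt{3} \approx 21840.0 + 5404.0 i$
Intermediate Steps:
$T{\left(P \right)} = \frac{P}{2}$
$A{\left(D \right)} = \left(-2 + D\right) \left(D + i \sqrt{3}\right)$ ($A{\left(D \right)} = \left(D + \sqrt{-5 + \frac{1}{2} \cdot 4}\right) \left(D - 2\right) = \left(D + \sqrt{-5 + 2}\right) \left(-2 + D\right) = \left(D + \sqrt{-3}\right) \left(-2 + D\right) = \left(D + i \sqrt{3}\right) \left(-2 + D\right) = \left(-2 + D\right) \left(D + i \sqrt{3}\right)$)
$w \left(-39\right) A{\left(7 \right)} = \left(-16\right) \left(-39\right) \left(7^{2} - 14 - 2 i \sqrt{3} + i 7 \sqrt{3}\right) = 624 \left(49 - 14 - 2 i \sqrt{3} + 7 i \sqrt{3}\right) = 624 \left(35 + 5 i \sqrt{3}\right) = 21840 + 3120 i \sqrt{3}$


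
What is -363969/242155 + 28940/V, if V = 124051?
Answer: -2007513301/1581029995 ≈ -1.2698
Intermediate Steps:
-363969/242155 + 28940/V = -363969/242155 + 28940/124051 = -2007513301/1581029995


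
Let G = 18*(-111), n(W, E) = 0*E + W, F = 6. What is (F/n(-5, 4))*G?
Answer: 11988/5 ≈ 2397.6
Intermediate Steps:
n(W, E) = W (n(W, E) = 0 + W = W)
G = -1998
(F/n(-5, 4))*G = (6/(-5))*(-1998) = (6*(-⅕))*(-1998) = -6/5*(-1998) = 11988/5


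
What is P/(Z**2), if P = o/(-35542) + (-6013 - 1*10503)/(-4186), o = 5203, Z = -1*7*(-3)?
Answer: 2415521/280390838 ≈ 0.0086148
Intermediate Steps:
Z = 21 (Z = -7*(-3) = 21)
P = 21739689/5722262 (P = 5203/(-35542) + (-6013 - 1*10503)/(-4186) = 5203*(-1/35542) + (-6013 - 10503)*(-1/4186) = -5203/35542 - 16516*(-1/4186) = -5203/35542 + 8258/2093 = 21739689/5722262 ≈ 3.7991)
P/(Z**2) = 21739689/(5722262*(21**2)) = (21739689/5722262)/441 = (21739689/5722262)*(1/441) = 2415521/280390838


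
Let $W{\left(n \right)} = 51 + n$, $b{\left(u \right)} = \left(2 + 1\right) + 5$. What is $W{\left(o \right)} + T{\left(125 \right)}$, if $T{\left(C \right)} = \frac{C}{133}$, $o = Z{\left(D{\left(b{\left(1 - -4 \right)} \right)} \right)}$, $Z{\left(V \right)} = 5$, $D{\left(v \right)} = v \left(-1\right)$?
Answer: $\frac{7573}{133} \approx 56.94$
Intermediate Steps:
$b{\left(u \right)} = 8$ ($b{\left(u \right)} = 3 + 5 = 8$)
$D{\left(v \right)} = - v$
$o = 5$
$T{\left(C \right)} = \frac{C}{133}$ ($T{\left(C \right)} = C \frac{1}{133} = \frac{C}{133}$)
$W{\left(o \right)} + T{\left(125 \right)} = \left(51 + 5\right) + \frac{1}{133} \cdot 125 = 56 + \frac{125}{133} = \frac{7573}{133}$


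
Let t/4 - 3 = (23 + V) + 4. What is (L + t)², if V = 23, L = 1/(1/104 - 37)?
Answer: 664975011600/14799409 ≈ 44933.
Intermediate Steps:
L = -104/3847 (L = 1/(1/104 - 37) = 1/(-3847/104) = -104/3847 ≈ -0.027034)
t = 212 (t = 12 + 4*((23 + 23) + 4) = 12 + 4*(46 + 4) = 12 + 4*50 = 12 + 200 = 212)
(L + t)² = (-104/3847 + 212)² = (815460/3847)² = 664975011600/14799409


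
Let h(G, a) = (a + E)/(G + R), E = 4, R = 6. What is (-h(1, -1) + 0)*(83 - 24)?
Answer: -177/7 ≈ -25.286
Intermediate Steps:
h(G, a) = (4 + a)/(6 + G) (h(G, a) = (a + 4)/(G + 6) = (4 + a)/(6 + G))
(-h(1, -1) + 0)*(83 - 24) = (-(4 - 1)/(6 + 1) + 0)*(83 - 24) = (-3/7 + 0)*59 = -3/7*59 = -177/7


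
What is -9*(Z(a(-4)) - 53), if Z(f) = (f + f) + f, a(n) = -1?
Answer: 504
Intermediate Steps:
Z(f) = 3*f (Z(f) = 2*f + f = 3*f)
-9*(Z(a(-4)) - 53) = -9*(3*(-1) - 53) = -9*(-3 - 53) = -9*(-56) = 504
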